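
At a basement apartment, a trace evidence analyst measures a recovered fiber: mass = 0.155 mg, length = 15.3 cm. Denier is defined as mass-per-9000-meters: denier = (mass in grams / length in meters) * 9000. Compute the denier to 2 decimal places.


Denier calculation:
Mass in grams = 0.155 mg / 1000 = 0.000155 g
Length in meters = 15.3 cm / 100 = 0.153 m
Linear density = mass / length = 0.000155 / 0.153 = 0.00101307 g/m
Denier = (g/m) * 9000 = 0.00101307 * 9000 = 9.12

9.12


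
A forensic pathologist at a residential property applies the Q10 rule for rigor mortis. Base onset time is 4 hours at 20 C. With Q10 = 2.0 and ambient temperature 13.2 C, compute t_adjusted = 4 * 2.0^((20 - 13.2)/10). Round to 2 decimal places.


Rigor mortis time adjustment:
Exponent = (T_ref - T_actual) / 10 = (20 - 13.2) / 10 = 0.68
Q10 factor = 2.0^0.68 = 1.60214
t_adjusted = 4 * 1.60214 = 6.41 hours

6.41


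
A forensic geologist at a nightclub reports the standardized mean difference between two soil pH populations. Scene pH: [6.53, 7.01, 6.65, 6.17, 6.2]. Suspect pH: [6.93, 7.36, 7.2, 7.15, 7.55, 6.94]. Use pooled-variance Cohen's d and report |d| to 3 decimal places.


Pooled-variance Cohen's d for soil pH comparison:
Scene mean = 32.56 / 5 = 6.512
Suspect mean = 43.13 / 6 = 7.188333
Scene sample variance s_s^2 = 0.12042
Suspect sample variance s_c^2 = 0.058057
Pooled variance = ((n_s-1)*s_s^2 + (n_c-1)*s_c^2) / (n_s + n_c - 2) = 0.085774
Pooled SD = sqrt(0.085774) = 0.292872
Mean difference = -0.676333
|d| = |-0.676333| / 0.292872 = 2.309

2.309


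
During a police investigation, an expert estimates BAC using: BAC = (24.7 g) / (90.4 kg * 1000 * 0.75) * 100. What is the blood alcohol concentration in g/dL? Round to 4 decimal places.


Applying the Widmark formula:
BAC = (dose_g / (body_wt * 1000 * r)) * 100
Denominator = 90.4 * 1000 * 0.75 = 67800
BAC = (24.7 / 67800) * 100
BAC = 0.0364 g/dL

0.0364


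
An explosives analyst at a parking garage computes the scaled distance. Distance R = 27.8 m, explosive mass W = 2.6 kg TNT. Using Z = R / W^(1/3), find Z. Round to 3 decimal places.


Scaled distance calculation:
W^(1/3) = 2.6^(1/3) = 1.375069
Z = R / W^(1/3) = 27.8 / 1.375069
Z = 20.217 m/kg^(1/3)

20.217


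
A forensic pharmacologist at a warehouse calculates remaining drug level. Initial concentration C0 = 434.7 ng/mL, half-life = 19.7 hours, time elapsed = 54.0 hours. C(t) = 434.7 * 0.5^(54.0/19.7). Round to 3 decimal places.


Drug concentration decay:
Number of half-lives = t / t_half = 54.0 / 19.7 = 2.741117
Decay factor = 0.5^2.741117 = 0.14956899
C(t) = 434.7 * 0.14956899 = 65.018 ng/mL

65.018


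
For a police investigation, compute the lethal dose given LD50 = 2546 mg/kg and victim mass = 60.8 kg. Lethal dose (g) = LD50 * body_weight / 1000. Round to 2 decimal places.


Lethal dose calculation:
Lethal dose = LD50 * body_weight / 1000
= 2546 * 60.8 / 1000
= 154796.8 / 1000
= 154.80 g

154.80


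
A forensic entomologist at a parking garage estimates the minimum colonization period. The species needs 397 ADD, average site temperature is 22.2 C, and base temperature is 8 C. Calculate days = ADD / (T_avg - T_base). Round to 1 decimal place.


Insect development time:
Effective temperature = avg_temp - T_base = 22.2 - 8 = 14.2 C
Days = ADD / effective_temp = 397 / 14.2 = 28.0 days

28.0


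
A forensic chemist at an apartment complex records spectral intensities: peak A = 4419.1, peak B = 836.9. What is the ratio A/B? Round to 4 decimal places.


Spectral peak ratio:
Peak A = 4419.1 counts
Peak B = 836.9 counts
Ratio = 4419.1 / 836.9 = 5.2803

5.2803


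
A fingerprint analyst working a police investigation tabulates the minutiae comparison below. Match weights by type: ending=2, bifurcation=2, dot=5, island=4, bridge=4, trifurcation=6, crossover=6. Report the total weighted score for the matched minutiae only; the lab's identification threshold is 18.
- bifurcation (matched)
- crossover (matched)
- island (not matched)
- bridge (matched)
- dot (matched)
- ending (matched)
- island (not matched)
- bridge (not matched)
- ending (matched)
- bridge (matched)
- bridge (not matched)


Weighted minutiae match score:
  bifurcation: matched, +2 (running total 2)
  crossover: matched, +6 (running total 8)
  island: not matched, +0
  bridge: matched, +4 (running total 12)
  dot: matched, +5 (running total 17)
  ending: matched, +2 (running total 19)
  island: not matched, +0
  bridge: not matched, +0
  ending: matched, +2 (running total 21)
  bridge: matched, +4 (running total 25)
  bridge: not matched, +0
Total score = 25
Threshold = 18; verdict = identification

25


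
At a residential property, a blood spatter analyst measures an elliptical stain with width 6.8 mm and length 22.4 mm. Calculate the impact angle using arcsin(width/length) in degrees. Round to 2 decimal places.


Blood spatter impact angle calculation:
width / length = 6.8 / 22.4 = 0.303571
angle = arcsin(0.303571)
angle = 17.67 degrees

17.67


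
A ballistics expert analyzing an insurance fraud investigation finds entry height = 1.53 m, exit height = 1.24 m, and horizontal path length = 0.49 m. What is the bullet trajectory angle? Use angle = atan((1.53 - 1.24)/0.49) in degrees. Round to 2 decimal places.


Bullet trajectory angle:
Height difference = 1.53 - 1.24 = 0.29 m
angle = atan(0.29 / 0.49)
angle = atan(0.591837)
angle = 30.62 degrees

30.62


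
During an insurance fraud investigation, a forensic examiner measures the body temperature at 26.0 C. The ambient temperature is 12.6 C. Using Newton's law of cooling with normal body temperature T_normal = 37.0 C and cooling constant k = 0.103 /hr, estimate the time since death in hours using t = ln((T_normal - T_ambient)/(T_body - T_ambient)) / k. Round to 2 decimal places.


Using Newton's law of cooling:
t = ln((T_normal - T_ambient) / (T_body - T_ambient)) / k
T_normal - T_ambient = 24.4
T_body - T_ambient = 13.4
Ratio = 1.820896
ln(ratio) = 0.599329
t = 0.599329 / 0.103 = 5.82 hours

5.82


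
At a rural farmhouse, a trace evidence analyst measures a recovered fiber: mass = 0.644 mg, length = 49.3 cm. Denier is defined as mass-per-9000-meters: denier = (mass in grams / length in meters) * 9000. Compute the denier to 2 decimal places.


Denier calculation:
Mass in grams = 0.644 mg / 1000 = 0.000644 g
Length in meters = 49.3 cm / 100 = 0.493 m
Linear density = mass / length = 0.000644 / 0.493 = 0.00130629 g/m
Denier = (g/m) * 9000 = 0.00130629 * 9000 = 11.76

11.76


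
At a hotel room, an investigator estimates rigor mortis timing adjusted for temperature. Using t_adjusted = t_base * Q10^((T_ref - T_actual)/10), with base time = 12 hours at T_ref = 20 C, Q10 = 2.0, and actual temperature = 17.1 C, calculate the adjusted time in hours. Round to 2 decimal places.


Rigor mortis time adjustment:
Exponent = (T_ref - T_actual) / 10 = (20 - 17.1) / 10 = 0.29
Q10 factor = 2.0^0.29 = 1.22264
t_adjusted = 12 * 1.22264 = 14.67 hours

14.67


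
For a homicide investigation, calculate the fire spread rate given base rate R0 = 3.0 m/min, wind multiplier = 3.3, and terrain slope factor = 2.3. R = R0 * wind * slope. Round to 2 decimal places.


Fire spread rate calculation:
R = R0 * wind_factor * slope_factor
= 3.0 * 3.3 * 2.3
= 9.9 * 2.3
= 22.77 m/min

22.77


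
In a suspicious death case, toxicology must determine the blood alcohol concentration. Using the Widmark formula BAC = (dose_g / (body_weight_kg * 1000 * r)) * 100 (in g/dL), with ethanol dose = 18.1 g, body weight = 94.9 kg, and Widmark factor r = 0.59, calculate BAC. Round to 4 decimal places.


Applying the Widmark formula:
BAC = (dose_g / (body_wt * 1000 * r)) * 100
Denominator = 94.9 * 1000 * 0.59 = 55991
BAC = (18.1 / 55991) * 100
BAC = 0.0323 g/dL

0.0323


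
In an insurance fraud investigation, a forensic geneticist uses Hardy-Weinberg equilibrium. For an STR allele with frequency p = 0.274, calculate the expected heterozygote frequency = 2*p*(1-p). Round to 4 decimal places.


Hardy-Weinberg heterozygote frequency:
q = 1 - p = 1 - 0.274 = 0.726
2pq = 2 * 0.274 * 0.726 = 0.3978

0.3978


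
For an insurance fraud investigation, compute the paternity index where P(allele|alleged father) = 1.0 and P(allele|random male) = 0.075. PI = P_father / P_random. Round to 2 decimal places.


Paternity Index calculation:
PI = P(allele|father) / P(allele|random)
PI = 1.0 / 0.075
PI = 13.33

13.33


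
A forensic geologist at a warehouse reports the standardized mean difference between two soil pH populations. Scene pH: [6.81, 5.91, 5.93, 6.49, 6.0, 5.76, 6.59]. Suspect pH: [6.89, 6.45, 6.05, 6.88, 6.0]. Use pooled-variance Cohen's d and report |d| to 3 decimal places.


Pooled-variance Cohen's d for soil pH comparison:
Scene mean = 43.49 / 7 = 6.212857
Suspect mean = 32.27 / 5 = 6.454
Scene sample variance s_s^2 = 0.16629
Suspect sample variance s_c^2 = 0.18523
Pooled variance = ((n_s-1)*s_s^2 + (n_c-1)*s_c^2) / (n_s + n_c - 2) = 0.173866
Pooled SD = sqrt(0.173866) = 0.416972
Mean difference = -0.241143
|d| = |-0.241143| / 0.416972 = 0.578

0.578


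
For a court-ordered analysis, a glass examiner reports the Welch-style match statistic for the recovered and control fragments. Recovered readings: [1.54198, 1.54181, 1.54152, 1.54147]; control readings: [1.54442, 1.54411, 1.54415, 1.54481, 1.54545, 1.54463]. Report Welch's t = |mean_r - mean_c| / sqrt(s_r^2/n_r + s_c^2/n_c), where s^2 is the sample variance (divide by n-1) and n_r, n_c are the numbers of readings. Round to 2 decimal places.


Welch's t-criterion for glass RI comparison:
Recovered mean = sum / n_r = 6.16678 / 4 = 1.541695
Control mean = sum / n_c = 9.26757 / 6 = 1.544595
Recovered sample variance s_r^2 = 5.85667e-08
Control sample variance s_c^2 = 2.4847e-07
Welch SE (unpooled) = sqrt(s_r^2/n_r + s_c^2/n_c) = sqrt(1.46417e-08 + 4.14117e-08) = sqrt(5.60534e-08) = 0.000236756
|mean_r - mean_c| = 0.0029
t = 0.0029 / 0.000236756 = 12.25

12.25


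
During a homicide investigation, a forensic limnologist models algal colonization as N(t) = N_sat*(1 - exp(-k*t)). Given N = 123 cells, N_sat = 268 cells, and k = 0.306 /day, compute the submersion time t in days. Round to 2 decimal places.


PMSI from diatom colonization curve:
N / N_sat = 123 / 268 = 0.458955
1 - N/N_sat = 0.541045
ln(1 - N/N_sat) = -0.614253
t = -ln(1 - N/N_sat) / k = -(-0.614253) / 0.306 = 2.01 days

2.01


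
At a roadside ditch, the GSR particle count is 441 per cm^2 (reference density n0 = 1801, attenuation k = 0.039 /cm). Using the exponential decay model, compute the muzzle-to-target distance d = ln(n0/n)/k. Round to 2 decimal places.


GSR distance calculation:
n0/n = 1801 / 441 = 4.0839
ln(n0/n) = 1.407052
d = 1.407052 / 0.039 = 36.08 cm

36.08


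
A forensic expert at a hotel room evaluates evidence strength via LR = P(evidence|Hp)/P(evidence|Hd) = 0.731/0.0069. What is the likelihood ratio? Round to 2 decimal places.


Likelihood ratio calculation:
LR = P(E|Hp) / P(E|Hd)
LR = 0.731 / 0.0069
LR = 105.94

105.94


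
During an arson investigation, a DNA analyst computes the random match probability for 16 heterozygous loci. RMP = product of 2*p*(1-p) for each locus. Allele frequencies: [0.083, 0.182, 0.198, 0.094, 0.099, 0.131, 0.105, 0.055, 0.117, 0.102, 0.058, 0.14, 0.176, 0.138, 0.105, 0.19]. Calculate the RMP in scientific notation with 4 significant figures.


Computing RMP for 16 loci:
Locus 1: 2 * 0.083 * 0.917 = 0.152222
Locus 2: 2 * 0.182 * 0.818 = 0.297752
Locus 3: 2 * 0.198 * 0.802 = 0.317592
Locus 4: 2 * 0.094 * 0.906 = 0.170328
Locus 5: 2 * 0.099 * 0.901 = 0.178398
Locus 6: 2 * 0.131 * 0.869 = 0.227678
Locus 7: 2 * 0.105 * 0.895 = 0.18795
Locus 8: 2 * 0.055 * 0.945 = 0.10395
Locus 9: 2 * 0.117 * 0.883 = 0.206622
Locus 10: 2 * 0.102 * 0.898 = 0.183192
Locus 11: 2 * 0.058 * 0.942 = 0.109272
Locus 12: 2 * 0.14 * 0.86 = 0.2408
Locus 13: 2 * 0.176 * 0.824 = 0.290048
Locus 14: 2 * 0.138 * 0.862 = 0.237912
Locus 15: 2 * 0.105 * 0.895 = 0.18795
Locus 16: 2 * 0.19 * 0.81 = 0.3078
RMP = 7.736e-12

7.736e-12


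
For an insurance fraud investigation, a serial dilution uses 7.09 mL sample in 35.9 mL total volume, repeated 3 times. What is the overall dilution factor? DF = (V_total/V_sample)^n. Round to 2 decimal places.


Dilution factor calculation:
Single dilution = V_total / V_sample = 35.9 / 7.09 ≈ 5.06347
Number of dilutions = 3
Total DF = (35.9 / 7.09)^3 (full precision, rounded at the end) = 129.82

129.82


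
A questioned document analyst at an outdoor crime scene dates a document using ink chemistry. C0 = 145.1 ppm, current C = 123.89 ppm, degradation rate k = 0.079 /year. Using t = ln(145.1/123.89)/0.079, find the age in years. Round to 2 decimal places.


Document age estimation:
C0/C = 145.1 / 123.89 = 1.1712
ln(C0/C) = 0.158029
t = 0.158029 / 0.079 = 2.00 years

2.00


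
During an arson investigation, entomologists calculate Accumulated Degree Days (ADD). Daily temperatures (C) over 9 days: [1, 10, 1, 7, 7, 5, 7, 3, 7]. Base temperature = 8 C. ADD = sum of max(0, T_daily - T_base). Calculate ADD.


Computing ADD day by day:
Day 1: max(0, 1 - 8) = 0
Day 2: max(0, 10 - 8) = 2
Day 3: max(0, 1 - 8) = 0
Day 4: max(0, 7 - 8) = 0
Day 5: max(0, 7 - 8) = 0
Day 6: max(0, 5 - 8) = 0
Day 7: max(0, 7 - 8) = 0
Day 8: max(0, 3 - 8) = 0
Day 9: max(0, 7 - 8) = 0
Total ADD = 2

2


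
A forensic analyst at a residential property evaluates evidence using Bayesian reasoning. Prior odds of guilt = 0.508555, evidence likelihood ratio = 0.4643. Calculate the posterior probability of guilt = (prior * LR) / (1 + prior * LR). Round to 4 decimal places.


Bayesian evidence evaluation:
Posterior odds = prior_odds * LR = 0.508555 * 0.4643 = 0.2361221
Posterior probability = posterior_odds / (1 + posterior_odds)
= 0.2361221 / (1 + 0.2361221)
= 0.2361221 / 1.2361221
= 0.1910

0.1910


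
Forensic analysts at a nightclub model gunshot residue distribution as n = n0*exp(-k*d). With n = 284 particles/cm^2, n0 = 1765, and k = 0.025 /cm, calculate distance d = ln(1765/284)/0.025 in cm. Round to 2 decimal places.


GSR distance calculation:
n0/n = 1765 / 284 = 6.214789
ln(n0/n) = 1.826932
d = 1.826932 / 0.025 = 73.08 cm

73.08


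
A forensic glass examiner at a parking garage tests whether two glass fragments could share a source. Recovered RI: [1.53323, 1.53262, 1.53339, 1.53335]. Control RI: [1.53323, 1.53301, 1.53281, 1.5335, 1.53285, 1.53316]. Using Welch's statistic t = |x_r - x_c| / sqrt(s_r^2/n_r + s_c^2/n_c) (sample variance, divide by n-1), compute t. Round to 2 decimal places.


Welch's t-criterion for glass RI comparison:
Recovered mean = sum / n_r = 6.13259 / 4 = 1.5331475
Control mean = sum / n_c = 9.19856 / 6 = 1.5330933
Recovered sample variance s_r^2 = 1.28292e-07
Control sample variance s_c^2 = 6.69867e-08
Welch SE (unpooled) = sqrt(s_r^2/n_r + s_c^2/n_c) = sqrt(3.20729e-08 + 1.11644e-08) = sqrt(4.32373e-08) = 0.000207936
|mean_r - mean_c| = 5.41667e-05
t = 5.41667e-05 / 0.000207936 = 0.26

0.26


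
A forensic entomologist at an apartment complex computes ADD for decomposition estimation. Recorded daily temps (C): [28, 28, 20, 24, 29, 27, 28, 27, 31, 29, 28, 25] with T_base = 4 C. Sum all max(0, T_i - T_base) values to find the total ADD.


Computing ADD day by day:
Day 1: max(0, 28 - 4) = 24
Day 2: max(0, 28 - 4) = 24
Day 3: max(0, 20 - 4) = 16
Day 4: max(0, 24 - 4) = 20
Day 5: max(0, 29 - 4) = 25
Day 6: max(0, 27 - 4) = 23
Day 7: max(0, 28 - 4) = 24
Day 8: max(0, 27 - 4) = 23
Day 9: max(0, 31 - 4) = 27
Day 10: max(0, 29 - 4) = 25
Day 11: max(0, 28 - 4) = 24
Day 12: max(0, 25 - 4) = 21
Total ADD = 276

276


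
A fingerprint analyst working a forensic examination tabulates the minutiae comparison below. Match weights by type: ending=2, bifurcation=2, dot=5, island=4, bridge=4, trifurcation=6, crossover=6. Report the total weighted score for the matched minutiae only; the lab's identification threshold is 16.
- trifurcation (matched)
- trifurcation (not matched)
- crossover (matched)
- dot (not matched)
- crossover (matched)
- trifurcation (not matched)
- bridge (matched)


Weighted minutiae match score:
  trifurcation: matched, +6 (running total 6)
  trifurcation: not matched, +0
  crossover: matched, +6 (running total 12)
  dot: not matched, +0
  crossover: matched, +6 (running total 18)
  trifurcation: not matched, +0
  bridge: matched, +4 (running total 22)
Total score = 22
Threshold = 16; verdict = identification

22


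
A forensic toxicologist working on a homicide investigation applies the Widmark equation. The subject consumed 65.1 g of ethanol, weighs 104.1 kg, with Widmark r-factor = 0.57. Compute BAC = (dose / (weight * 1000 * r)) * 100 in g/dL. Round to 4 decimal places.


Applying the Widmark formula:
BAC = (dose_g / (body_wt * 1000 * r)) * 100
Denominator = 104.1 * 1000 * 0.57 = 59337
BAC = (65.1 / 59337) * 100
BAC = 0.1097 g/dL

0.1097


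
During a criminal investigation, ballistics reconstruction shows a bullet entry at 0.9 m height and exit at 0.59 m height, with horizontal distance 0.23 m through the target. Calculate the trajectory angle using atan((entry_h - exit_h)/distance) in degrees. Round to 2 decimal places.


Bullet trajectory angle:
Height difference = 0.9 - 0.59 = 0.31 m
angle = atan(0.31 / 0.23)
angle = atan(1.347826)
angle = 53.43 degrees

53.43


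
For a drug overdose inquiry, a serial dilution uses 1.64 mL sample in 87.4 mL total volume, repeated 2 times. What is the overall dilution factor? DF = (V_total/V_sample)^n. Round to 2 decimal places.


Dilution factor calculation:
Single dilution = V_total / V_sample = 87.4 / 1.64 ≈ 53.292683
Number of dilutions = 2
Total DF = (87.4 / 1.64)^2 (full precision, rounded at the end) = 2840.11

2840.11


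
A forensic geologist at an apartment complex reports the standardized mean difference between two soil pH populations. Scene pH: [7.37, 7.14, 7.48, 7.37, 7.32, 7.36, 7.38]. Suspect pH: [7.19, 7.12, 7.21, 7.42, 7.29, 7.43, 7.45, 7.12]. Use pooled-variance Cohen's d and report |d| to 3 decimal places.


Pooled-variance Cohen's d for soil pH comparison:
Scene mean = 51.42 / 7 = 7.345714
Suspect mean = 58.23 / 8 = 7.27875
Scene sample variance s_s^2 = 0.010595
Suspect sample variance s_c^2 = 0.019327
Pooled variance = ((n_s-1)*s_s^2 + (n_c-1)*s_c^2) / (n_s + n_c - 2) = 0.015297
Pooled SD = sqrt(0.015297) = 0.123681
Mean difference = 0.066964
|d| = |0.066964| / 0.123681 = 0.541

0.541


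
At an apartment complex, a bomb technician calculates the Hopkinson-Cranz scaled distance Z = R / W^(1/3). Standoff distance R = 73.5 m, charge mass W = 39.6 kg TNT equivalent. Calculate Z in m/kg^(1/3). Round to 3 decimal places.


Scaled distance calculation:
W^(1/3) = 39.6^(1/3) = 3.408514
Z = R / W^(1/3) = 73.5 / 3.408514
Z = 21.564 m/kg^(1/3)

21.564


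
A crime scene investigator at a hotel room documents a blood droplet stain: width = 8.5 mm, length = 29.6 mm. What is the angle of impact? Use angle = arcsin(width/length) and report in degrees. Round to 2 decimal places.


Blood spatter impact angle calculation:
width / length = 8.5 / 29.6 = 0.287162
angle = arcsin(0.287162)
angle = 16.69 degrees

16.69


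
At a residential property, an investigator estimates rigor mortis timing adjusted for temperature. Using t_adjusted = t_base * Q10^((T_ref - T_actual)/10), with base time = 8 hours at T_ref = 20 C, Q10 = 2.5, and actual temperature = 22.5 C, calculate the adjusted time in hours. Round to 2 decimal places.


Rigor mortis time adjustment:
Exponent = (T_ref - T_actual) / 10 = (20 - 22.5) / 10 = -0.25
Q10 factor = 2.5^-0.25 = 0.79527
t_adjusted = 8 * 0.79527 = 6.36 hours

6.36


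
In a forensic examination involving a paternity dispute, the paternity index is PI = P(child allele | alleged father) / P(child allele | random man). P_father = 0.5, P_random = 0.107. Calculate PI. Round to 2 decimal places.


Paternity Index calculation:
PI = P(allele|father) / P(allele|random)
PI = 0.5 / 0.107
PI = 4.67

4.67


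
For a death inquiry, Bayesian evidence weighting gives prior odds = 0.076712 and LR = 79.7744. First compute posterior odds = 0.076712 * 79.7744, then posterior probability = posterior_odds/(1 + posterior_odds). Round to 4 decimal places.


Bayesian evidence evaluation:
Posterior odds = prior_odds * LR = 0.076712 * 79.7744 = 6.119654
Posterior probability = posterior_odds / (1 + posterior_odds)
= 6.119654 / (1 + 6.119654)
= 6.119654 / 7.119654
= 0.8595

0.8595


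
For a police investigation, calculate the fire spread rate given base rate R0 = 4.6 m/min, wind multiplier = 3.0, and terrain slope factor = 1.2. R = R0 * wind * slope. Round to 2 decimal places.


Fire spread rate calculation:
R = R0 * wind_factor * slope_factor
= 4.6 * 3.0 * 1.2
= 13.8 * 1.2
= 16.56 m/min

16.56


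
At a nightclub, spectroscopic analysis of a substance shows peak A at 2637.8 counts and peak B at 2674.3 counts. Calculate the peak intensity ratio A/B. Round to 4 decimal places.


Spectral peak ratio:
Peak A = 2637.8 counts
Peak B = 2674.3 counts
Ratio = 2637.8 / 2674.3 = 0.9864

0.9864


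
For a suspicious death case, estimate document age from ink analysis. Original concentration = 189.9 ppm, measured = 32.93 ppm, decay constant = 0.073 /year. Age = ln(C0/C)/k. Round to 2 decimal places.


Document age estimation:
C0/C = 189.9 / 32.93 = 5.766778
ln(C0/C) = 1.752114
t = 1.752114 / 0.073 = 24.00 years

24.00


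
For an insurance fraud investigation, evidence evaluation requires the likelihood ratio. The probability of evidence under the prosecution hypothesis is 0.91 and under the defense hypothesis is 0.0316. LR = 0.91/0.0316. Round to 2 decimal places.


Likelihood ratio calculation:
LR = P(E|Hp) / P(E|Hd)
LR = 0.91 / 0.0316
LR = 28.80

28.80


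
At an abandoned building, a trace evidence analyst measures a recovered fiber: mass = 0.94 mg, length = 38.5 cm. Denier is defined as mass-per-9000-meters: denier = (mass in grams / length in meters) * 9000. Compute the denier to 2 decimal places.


Denier calculation:
Mass in grams = 0.94 mg / 1000 = 0.00094 g
Length in meters = 38.5 cm / 100 = 0.385 m
Linear density = mass / length = 0.00094 / 0.385 = 0.00244156 g/m
Denier = (g/m) * 9000 = 0.00244156 * 9000 = 21.97

21.97


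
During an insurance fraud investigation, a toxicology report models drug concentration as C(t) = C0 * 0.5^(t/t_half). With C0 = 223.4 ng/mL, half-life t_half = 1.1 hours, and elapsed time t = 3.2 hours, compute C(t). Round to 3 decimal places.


Drug concentration decay:
Number of half-lives = t / t_half = 3.2 / 1.1 = 2.909091
Decay factor = 0.5^2.909091 = 0.13313013
C(t) = 223.4 * 0.13313013 = 29.741 ng/mL

29.741


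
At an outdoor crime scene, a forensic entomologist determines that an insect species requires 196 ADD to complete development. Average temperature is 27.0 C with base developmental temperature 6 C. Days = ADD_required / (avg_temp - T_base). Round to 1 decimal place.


Insect development time:
Effective temperature = avg_temp - T_base = 27.0 - 6 = 21.0 C
Days = ADD / effective_temp = 196 / 21.0 = 9.3 days

9.3


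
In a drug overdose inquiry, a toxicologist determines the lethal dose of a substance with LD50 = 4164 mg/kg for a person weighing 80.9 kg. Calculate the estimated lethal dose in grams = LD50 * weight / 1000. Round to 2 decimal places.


Lethal dose calculation:
Lethal dose = LD50 * body_weight / 1000
= 4164 * 80.9 / 1000
= 336867.6 / 1000
= 336.87 g

336.87


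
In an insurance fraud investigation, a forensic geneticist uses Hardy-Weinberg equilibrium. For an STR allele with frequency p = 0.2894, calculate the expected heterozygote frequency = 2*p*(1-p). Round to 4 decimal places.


Hardy-Weinberg heterozygote frequency:
q = 1 - p = 1 - 0.2894 = 0.7106
2pq = 2 * 0.2894 * 0.7106 = 0.4113

0.4113


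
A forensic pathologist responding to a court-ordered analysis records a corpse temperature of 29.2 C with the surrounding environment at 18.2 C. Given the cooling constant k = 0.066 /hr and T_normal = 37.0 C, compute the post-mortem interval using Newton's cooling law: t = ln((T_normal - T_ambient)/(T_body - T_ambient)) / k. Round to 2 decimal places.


Using Newton's law of cooling:
t = ln((T_normal - T_ambient) / (T_body - T_ambient)) / k
T_normal - T_ambient = 18.8
T_body - T_ambient = 11.0
Ratio = 1.709091
ln(ratio) = 0.535962
t = 0.535962 / 0.066 = 8.12 hours

8.12


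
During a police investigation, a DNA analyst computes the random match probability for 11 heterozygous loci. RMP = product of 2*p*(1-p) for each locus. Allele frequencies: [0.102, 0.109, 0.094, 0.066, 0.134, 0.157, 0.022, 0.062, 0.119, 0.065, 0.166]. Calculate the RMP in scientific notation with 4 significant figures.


Computing RMP for 11 loci:
Locus 1: 2 * 0.102 * 0.898 = 0.183192
Locus 2: 2 * 0.109 * 0.891 = 0.194238
Locus 3: 2 * 0.094 * 0.906 = 0.170328
Locus 4: 2 * 0.066 * 0.934 = 0.123288
Locus 5: 2 * 0.134 * 0.866 = 0.232088
Locus 6: 2 * 0.157 * 0.843 = 0.264702
Locus 7: 2 * 0.022 * 0.978 = 0.043032
Locus 8: 2 * 0.062 * 0.938 = 0.116312
Locus 9: 2 * 0.119 * 0.881 = 0.209678
Locus 10: 2 * 0.065 * 0.935 = 0.12155
Locus 11: 2 * 0.166 * 0.834 = 0.276888
RMP = 1.621e-09

1.621e-09


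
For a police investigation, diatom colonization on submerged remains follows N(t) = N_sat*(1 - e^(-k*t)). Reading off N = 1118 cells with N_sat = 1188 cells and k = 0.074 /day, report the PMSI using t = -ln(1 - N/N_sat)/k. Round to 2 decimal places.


PMSI from diatom colonization curve:
N / N_sat = 1118 / 1188 = 0.941077
1 - N/N_sat = 0.058923
ln(1 - N/N_sat) = -2.831524
t = -ln(1 - N/N_sat) / k = -(-2.831524) / 0.074 = 38.26 days

38.26


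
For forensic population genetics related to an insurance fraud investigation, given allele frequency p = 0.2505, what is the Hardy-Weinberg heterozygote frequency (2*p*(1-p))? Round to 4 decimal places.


Hardy-Weinberg heterozygote frequency:
q = 1 - p = 1 - 0.2505 = 0.7495
2pq = 2 * 0.2505 * 0.7495 = 0.3755

0.3755


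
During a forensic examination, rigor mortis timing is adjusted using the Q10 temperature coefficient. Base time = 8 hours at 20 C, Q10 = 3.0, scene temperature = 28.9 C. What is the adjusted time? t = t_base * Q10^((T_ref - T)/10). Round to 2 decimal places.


Rigor mortis time adjustment:
Exponent = (T_ref - T_actual) / 10 = (20 - 28.9) / 10 = -0.89
Q10 factor = 3.0^-0.89 = 0.37615
t_adjusted = 8 * 0.37615 = 3.01 hours

3.01


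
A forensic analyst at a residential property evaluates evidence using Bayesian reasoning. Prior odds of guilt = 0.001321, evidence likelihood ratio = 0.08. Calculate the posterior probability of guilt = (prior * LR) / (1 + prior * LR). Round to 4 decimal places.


Bayesian evidence evaluation:
Posterior odds = prior_odds * LR = 0.001321 * 0.08 = 0.00010568
Posterior probability = posterior_odds / (1 + posterior_odds)
= 0.00010568 / (1 + 0.00010568)
= 0.00010568 / 1.00010568
= 0.0001

0.0001


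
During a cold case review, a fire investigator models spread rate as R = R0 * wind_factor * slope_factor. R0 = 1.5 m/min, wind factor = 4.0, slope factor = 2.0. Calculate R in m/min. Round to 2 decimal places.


Fire spread rate calculation:
R = R0 * wind_factor * slope_factor
= 1.5 * 4.0 * 2.0
= 6 * 2.0
= 12.00 m/min

12.00


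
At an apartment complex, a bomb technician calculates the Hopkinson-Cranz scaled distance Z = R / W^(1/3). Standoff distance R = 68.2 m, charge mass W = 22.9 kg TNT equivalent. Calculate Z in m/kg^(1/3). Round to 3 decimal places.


Scaled distance calculation:
W^(1/3) = 22.9^(1/3) = 2.839739
Z = R / W^(1/3) = 68.2 / 2.839739
Z = 24.016 m/kg^(1/3)

24.016


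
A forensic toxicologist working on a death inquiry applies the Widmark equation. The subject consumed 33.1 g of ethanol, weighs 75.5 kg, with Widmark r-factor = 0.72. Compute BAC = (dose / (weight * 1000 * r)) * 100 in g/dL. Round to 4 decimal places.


Applying the Widmark formula:
BAC = (dose_g / (body_wt * 1000 * r)) * 100
Denominator = 75.5 * 1000 * 0.72 = 54360
BAC = (33.1 / 54360) * 100
BAC = 0.0609 g/dL

0.0609


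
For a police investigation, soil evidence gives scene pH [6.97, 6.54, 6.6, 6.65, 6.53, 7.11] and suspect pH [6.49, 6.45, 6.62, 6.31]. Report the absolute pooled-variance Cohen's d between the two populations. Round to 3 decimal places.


Pooled-variance Cohen's d for soil pH comparison:
Scene mean = 40.4 / 6 = 6.733333
Suspect mean = 25.87 / 4 = 6.4675
Scene sample variance s_s^2 = 0.060267
Suspect sample variance s_c^2 = 0.016292
Pooled variance = ((n_s-1)*s_s^2 + (n_c-1)*s_c^2) / (n_s + n_c - 2) = 0.043776
Pooled SD = sqrt(0.043776) = 0.209227
Mean difference = 0.265833
|d| = |0.265833| / 0.209227 = 1.271

1.271


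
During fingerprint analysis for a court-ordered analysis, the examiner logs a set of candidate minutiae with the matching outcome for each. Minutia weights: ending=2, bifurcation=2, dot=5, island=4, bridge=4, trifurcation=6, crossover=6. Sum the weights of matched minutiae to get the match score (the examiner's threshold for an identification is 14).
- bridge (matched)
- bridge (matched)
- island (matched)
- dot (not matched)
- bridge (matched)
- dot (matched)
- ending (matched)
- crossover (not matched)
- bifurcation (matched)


Weighted minutiae match score:
  bridge: matched, +4 (running total 4)
  bridge: matched, +4 (running total 8)
  island: matched, +4 (running total 12)
  dot: not matched, +0
  bridge: matched, +4 (running total 16)
  dot: matched, +5 (running total 21)
  ending: matched, +2 (running total 23)
  crossover: not matched, +0
  bifurcation: matched, +2 (running total 25)
Total score = 25
Threshold = 14; verdict = identification

25


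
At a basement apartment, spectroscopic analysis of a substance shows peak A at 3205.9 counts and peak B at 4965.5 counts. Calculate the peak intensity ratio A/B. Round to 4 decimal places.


Spectral peak ratio:
Peak A = 3205.9 counts
Peak B = 4965.5 counts
Ratio = 3205.9 / 4965.5 = 0.6456

0.6456


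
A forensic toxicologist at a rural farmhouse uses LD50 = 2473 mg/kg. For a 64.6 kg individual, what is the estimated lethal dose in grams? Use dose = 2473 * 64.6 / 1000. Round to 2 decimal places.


Lethal dose calculation:
Lethal dose = LD50 * body_weight / 1000
= 2473 * 64.6 / 1000
= 159755.8 / 1000
= 159.76 g

159.76


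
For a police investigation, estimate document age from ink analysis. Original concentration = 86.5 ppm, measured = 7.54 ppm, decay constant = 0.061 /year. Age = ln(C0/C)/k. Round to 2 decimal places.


Document age estimation:
C0/C = 86.5 / 7.54 = 11.472149
ln(C0/C) = 2.439922
t = 2.439922 / 0.061 = 40.00 years

40.00


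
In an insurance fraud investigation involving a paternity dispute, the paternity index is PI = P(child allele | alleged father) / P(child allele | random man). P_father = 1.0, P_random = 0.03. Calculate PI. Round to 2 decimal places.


Paternity Index calculation:
PI = P(allele|father) / P(allele|random)
PI = 1.0 / 0.03
PI = 33.33

33.33


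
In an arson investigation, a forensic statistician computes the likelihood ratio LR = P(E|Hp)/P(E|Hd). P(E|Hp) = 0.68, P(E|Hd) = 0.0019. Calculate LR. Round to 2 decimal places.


Likelihood ratio calculation:
LR = P(E|Hp) / P(E|Hd)
LR = 0.68 / 0.0019
LR = 357.89

357.89


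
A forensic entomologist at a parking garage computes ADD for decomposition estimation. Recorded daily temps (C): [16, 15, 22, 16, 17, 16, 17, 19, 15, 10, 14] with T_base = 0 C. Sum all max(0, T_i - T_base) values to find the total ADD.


Computing ADD day by day:
Day 1: max(0, 16 - 0) = 16
Day 2: max(0, 15 - 0) = 15
Day 3: max(0, 22 - 0) = 22
Day 4: max(0, 16 - 0) = 16
Day 5: max(0, 17 - 0) = 17
Day 6: max(0, 16 - 0) = 16
Day 7: max(0, 17 - 0) = 17
Day 8: max(0, 19 - 0) = 19
Day 9: max(0, 15 - 0) = 15
Day 10: max(0, 10 - 0) = 10
Day 11: max(0, 14 - 0) = 14
Total ADD = 177

177


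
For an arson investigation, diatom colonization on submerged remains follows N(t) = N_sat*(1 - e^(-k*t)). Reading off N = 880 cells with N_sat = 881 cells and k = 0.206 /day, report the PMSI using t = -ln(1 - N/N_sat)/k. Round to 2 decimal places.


PMSI from diatom colonization curve:
N / N_sat = 880 / 881 = 0.998865
1 - N/N_sat = 0.001135
ln(1 - N/N_sat) = -6.781123
t = -ln(1 - N/N_sat) / k = -(-6.781123) / 0.206 = 32.92 days

32.92


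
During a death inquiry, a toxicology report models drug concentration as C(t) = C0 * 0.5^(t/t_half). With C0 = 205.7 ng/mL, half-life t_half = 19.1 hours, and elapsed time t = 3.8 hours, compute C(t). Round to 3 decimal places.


Drug concentration decay:
Number of half-lives = t / t_half = 3.8 / 19.1 = 0.198953
Decay factor = 0.5^0.198953 = 0.87118257
C(t) = 205.7 * 0.87118257 = 179.202 ng/mL

179.202


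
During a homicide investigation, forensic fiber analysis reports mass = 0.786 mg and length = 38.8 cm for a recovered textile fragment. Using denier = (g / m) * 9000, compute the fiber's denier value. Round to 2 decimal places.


Denier calculation:
Mass in grams = 0.786 mg / 1000 = 0.000786 g
Length in meters = 38.8 cm / 100 = 0.388 m
Linear density = mass / length = 0.000786 / 0.388 = 0.00202577 g/m
Denier = (g/m) * 9000 = 0.00202577 * 9000 = 18.23

18.23


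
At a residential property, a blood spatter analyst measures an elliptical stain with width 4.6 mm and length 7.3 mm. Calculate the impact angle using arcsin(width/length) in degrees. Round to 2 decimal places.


Blood spatter impact angle calculation:
width / length = 4.6 / 7.3 = 0.630137
angle = arcsin(0.630137)
angle = 39.06 degrees

39.06


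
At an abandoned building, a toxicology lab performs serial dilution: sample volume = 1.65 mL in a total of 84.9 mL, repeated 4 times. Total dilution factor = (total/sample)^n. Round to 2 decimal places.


Dilution factor calculation:
Single dilution = V_total / V_sample = 84.9 / 1.65 ≈ 51.454545
Number of dilutions = 4
Total DF = (84.9 / 1.65)^4 (full precision, rounded at the end) = 7009628.22

7009628.22


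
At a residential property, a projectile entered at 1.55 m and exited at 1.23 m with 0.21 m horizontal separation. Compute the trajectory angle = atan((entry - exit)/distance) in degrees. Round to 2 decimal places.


Bullet trajectory angle:
Height difference = 1.55 - 1.23 = 0.32 m
angle = atan(0.32 / 0.21)
angle = atan(1.52381)
angle = 56.73 degrees

56.73


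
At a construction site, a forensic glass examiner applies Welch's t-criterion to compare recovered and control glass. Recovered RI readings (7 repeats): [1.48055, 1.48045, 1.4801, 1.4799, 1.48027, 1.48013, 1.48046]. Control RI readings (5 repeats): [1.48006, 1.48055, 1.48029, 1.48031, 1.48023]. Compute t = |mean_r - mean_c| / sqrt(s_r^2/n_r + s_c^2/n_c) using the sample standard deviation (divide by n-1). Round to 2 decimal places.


Welch's t-criterion for glass RI comparison:
Recovered mean = sum / n_r = 10.36186 / 7 = 1.4802657
Control mean = sum / n_c = 7.40144 / 5 = 1.480288
Recovered sample variance s_r^2 = 5.53619e-08
Control sample variance s_c^2 = 3.112e-08
Welch SE (unpooled) = sqrt(s_r^2/n_r + s_c^2/n_c) = sqrt(7.90884e-09 + 6.224e-09) = sqrt(1.41328e-08) = 0.000118881
|mean_r - mean_c| = 2.22857e-05
t = 2.22857e-05 / 0.000118881 = 0.19

0.19


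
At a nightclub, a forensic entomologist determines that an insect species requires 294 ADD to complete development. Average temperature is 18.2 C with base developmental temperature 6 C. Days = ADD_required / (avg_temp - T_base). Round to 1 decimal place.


Insect development time:
Effective temperature = avg_temp - T_base = 18.2 - 6 = 12.2 C
Days = ADD / effective_temp = 294 / 12.2 = 24.1 days

24.1


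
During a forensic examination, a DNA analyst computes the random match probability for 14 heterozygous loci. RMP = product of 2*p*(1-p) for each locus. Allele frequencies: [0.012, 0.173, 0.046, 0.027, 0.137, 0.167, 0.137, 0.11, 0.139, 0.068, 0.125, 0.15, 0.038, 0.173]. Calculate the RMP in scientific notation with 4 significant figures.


Computing RMP for 14 loci:
Locus 1: 2 * 0.012 * 0.988 = 0.023712
Locus 2: 2 * 0.173 * 0.827 = 0.286142
Locus 3: 2 * 0.046 * 0.954 = 0.087768
Locus 4: 2 * 0.027 * 0.973 = 0.052542
Locus 5: 2 * 0.137 * 0.863 = 0.236462
Locus 6: 2 * 0.167 * 0.833 = 0.278222
Locus 7: 2 * 0.137 * 0.863 = 0.236462
Locus 8: 2 * 0.11 * 0.89 = 0.1958
Locus 9: 2 * 0.139 * 0.861 = 0.239358
Locus 10: 2 * 0.068 * 0.932 = 0.126752
Locus 11: 2 * 0.125 * 0.875 = 0.21875
Locus 12: 2 * 0.15 * 0.85 = 0.255
Locus 13: 2 * 0.038 * 0.962 = 0.073112
Locus 14: 2 * 0.173 * 0.827 = 0.286142
RMP = 3.374e-12

3.374e-12


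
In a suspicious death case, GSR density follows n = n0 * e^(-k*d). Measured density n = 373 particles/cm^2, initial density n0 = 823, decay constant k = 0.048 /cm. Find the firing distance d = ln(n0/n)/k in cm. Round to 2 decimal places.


GSR distance calculation:
n0/n = 823 / 373 = 2.206434
ln(n0/n) = 0.791378
d = 0.791378 / 0.048 = 16.49 cm

16.49


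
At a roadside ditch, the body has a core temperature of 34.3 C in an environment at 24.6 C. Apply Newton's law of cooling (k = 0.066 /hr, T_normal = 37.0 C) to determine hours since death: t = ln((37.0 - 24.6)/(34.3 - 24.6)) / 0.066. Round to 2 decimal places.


Using Newton's law of cooling:
t = ln((T_normal - T_ambient) / (T_body - T_ambient)) / k
T_normal - T_ambient = 12.4
T_body - T_ambient = 9.7
Ratio = 1.278351
ln(ratio) = 0.245571
t = 0.245571 / 0.066 = 3.72 hours

3.72


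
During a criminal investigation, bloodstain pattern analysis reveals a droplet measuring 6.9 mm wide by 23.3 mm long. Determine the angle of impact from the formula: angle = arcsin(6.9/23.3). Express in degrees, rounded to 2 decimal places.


Blood spatter impact angle calculation:
width / length = 6.9 / 23.3 = 0.296137
angle = arcsin(0.296137)
angle = 17.23 degrees

17.23


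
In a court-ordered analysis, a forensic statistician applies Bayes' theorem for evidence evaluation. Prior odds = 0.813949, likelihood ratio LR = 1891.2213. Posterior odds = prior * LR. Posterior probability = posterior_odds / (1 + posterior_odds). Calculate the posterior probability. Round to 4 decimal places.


Bayesian evidence evaluation:
Posterior odds = prior_odds * LR = 0.813949 * 1891.2213 = 1539.358
Posterior probability = posterior_odds / (1 + posterior_odds)
= 1539.358 / (1 + 1539.358)
= 1539.358 / 1540.358
= 0.9994

0.9994


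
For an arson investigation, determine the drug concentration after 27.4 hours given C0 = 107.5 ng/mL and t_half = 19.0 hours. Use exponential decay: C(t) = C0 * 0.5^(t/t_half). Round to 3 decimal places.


Drug concentration decay:
Number of half-lives = t / t_half = 27.4 / 19.0 = 1.442105
Decay factor = 0.5^1.442105 = 0.36802993
C(t) = 107.5 * 0.36802993 = 39.563 ng/mL

39.563


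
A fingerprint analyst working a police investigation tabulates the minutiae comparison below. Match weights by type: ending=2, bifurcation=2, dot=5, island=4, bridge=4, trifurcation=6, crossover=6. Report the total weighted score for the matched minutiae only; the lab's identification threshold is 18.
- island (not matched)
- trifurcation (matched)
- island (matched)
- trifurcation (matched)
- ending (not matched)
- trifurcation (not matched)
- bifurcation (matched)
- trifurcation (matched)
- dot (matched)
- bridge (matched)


Weighted minutiae match score:
  island: not matched, +0
  trifurcation: matched, +6 (running total 6)
  island: matched, +4 (running total 10)
  trifurcation: matched, +6 (running total 16)
  ending: not matched, +0
  trifurcation: not matched, +0
  bifurcation: matched, +2 (running total 18)
  trifurcation: matched, +6 (running total 24)
  dot: matched, +5 (running total 29)
  bridge: matched, +4 (running total 33)
Total score = 33
Threshold = 18; verdict = identification

33


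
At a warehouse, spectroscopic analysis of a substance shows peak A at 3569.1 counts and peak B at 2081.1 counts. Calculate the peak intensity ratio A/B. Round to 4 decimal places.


Spectral peak ratio:
Peak A = 3569.1 counts
Peak B = 2081.1 counts
Ratio = 3569.1 / 2081.1 = 1.7150

1.7150


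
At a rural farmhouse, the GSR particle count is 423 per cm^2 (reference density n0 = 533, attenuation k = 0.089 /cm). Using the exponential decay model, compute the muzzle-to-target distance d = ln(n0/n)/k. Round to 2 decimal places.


GSR distance calculation:
n0/n = 533 / 423 = 1.260047
ln(n0/n) = 0.231149
d = 0.231149 / 0.089 = 2.60 cm

2.60
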